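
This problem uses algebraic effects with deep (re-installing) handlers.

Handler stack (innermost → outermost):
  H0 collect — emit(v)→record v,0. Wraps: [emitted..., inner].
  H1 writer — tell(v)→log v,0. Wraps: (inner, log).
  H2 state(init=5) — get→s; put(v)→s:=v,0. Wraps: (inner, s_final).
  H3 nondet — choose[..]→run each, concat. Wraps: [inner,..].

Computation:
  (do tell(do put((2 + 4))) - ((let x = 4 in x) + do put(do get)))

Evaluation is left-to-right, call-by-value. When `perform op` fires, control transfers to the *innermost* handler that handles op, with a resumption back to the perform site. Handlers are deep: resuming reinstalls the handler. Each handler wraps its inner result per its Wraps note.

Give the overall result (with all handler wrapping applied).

Working:
put(6) @ H2 ⇒ s:=6
tell(0) @ H1 ⇒ log+=0
get @ H2 ⇒ 6
put(6) @ H2 ⇒ s:=6
H0 returns [-4]
H1 returns ([-4], (0))
H2 returns (([-4], (0)), 6)
H3 returns [(([-4], (0)), 6)]
= [(([-4], (0)), 6)]

Answer: [(([-4], (0)), 6)]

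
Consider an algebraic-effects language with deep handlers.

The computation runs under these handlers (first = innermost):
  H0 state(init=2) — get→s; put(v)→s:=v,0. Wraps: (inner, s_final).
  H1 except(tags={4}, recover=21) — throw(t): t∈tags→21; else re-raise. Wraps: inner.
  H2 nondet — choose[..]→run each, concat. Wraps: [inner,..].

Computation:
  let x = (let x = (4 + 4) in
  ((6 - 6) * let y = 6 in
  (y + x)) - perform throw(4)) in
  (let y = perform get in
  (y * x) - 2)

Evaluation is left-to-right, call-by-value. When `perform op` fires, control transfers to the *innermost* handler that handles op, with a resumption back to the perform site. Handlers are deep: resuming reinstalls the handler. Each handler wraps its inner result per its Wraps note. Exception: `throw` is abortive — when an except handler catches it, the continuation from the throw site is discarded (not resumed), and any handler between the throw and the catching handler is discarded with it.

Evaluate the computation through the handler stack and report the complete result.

Answer: [21]

Step-by-step:
throw(4) @ H1 caught ⇒ 21
H2 returns [21]
= [21]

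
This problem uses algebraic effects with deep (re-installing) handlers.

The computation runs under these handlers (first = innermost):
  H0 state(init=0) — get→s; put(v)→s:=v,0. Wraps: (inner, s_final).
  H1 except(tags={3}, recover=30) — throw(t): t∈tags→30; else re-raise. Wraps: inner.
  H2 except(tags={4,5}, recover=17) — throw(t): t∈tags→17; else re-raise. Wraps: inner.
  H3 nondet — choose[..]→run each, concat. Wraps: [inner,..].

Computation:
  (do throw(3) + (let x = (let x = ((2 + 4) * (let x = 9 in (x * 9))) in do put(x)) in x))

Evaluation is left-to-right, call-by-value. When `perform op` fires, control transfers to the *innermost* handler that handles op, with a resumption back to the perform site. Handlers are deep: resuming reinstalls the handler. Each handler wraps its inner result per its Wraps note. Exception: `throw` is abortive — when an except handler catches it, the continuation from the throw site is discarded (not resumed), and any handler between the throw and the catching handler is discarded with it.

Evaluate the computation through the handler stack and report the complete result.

Working:
throw(3) @ H1 caught ⇒ 30
H2 returns 30
H3 returns [30]
= [30]

Answer: [30]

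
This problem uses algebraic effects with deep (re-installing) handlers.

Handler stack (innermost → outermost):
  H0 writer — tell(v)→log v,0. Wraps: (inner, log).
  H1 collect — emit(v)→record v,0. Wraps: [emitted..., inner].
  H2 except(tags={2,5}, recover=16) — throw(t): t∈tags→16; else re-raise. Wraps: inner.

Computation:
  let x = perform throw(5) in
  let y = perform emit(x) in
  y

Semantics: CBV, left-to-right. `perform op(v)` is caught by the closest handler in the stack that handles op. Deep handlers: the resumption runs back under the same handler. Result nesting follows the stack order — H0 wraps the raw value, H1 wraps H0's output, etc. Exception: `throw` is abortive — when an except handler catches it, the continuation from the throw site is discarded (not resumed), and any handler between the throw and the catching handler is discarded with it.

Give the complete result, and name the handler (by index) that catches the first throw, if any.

Working:
throw(5) @ H2 caught ⇒ 16
= 16

Answer: 16 ; first throw caught by: H2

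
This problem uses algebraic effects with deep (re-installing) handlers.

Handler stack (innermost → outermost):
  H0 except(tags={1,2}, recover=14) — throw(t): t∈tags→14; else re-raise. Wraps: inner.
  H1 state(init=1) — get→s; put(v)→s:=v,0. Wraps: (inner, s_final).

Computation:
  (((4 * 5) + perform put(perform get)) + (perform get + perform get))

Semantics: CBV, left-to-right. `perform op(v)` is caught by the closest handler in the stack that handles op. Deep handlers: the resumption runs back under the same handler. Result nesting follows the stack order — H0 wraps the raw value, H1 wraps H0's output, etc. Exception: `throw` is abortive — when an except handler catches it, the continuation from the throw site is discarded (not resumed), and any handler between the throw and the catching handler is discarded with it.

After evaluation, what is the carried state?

Evaluation trace:
get @ H1 ⇒ 1
put(1) @ H1 ⇒ s:=1
get @ H1 ⇒ 1
get @ H1 ⇒ 1
H0 returns 22
H1 returns (22, 1)
= (22, 1)

Answer: 1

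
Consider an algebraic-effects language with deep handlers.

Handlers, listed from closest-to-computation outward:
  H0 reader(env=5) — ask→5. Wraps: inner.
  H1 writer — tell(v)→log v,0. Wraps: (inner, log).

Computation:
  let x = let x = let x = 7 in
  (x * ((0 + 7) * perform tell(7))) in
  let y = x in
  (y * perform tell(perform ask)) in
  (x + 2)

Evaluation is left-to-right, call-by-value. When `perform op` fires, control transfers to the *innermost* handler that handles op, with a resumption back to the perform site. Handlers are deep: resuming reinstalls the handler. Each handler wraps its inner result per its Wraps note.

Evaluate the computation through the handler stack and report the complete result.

Answer: (2, (7, 5))

Evaluation trace:
tell(7) @ H1 ⇒ log+=7
ask @ H0 ⇒ 5
tell(5) @ H1 ⇒ log+=5
H0 returns 2
H1 returns (2, (7, 5))
= (2, (7, 5))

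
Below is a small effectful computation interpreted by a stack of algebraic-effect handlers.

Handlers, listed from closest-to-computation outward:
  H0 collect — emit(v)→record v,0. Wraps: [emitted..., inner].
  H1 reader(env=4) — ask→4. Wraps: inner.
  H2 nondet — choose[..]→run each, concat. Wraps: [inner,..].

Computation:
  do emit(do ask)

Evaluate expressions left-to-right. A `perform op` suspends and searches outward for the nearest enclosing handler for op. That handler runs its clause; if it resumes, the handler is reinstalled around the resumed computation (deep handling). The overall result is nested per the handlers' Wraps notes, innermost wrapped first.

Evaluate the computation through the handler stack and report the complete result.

Working:
ask @ H1 ⇒ 4
emit(4) @ H0 ⇒ out+=4
H0 returns [4, 0]
H1 returns [4, 0]
H2 returns [[4, 0]]
= [[4, 0]]

Answer: [[4, 0]]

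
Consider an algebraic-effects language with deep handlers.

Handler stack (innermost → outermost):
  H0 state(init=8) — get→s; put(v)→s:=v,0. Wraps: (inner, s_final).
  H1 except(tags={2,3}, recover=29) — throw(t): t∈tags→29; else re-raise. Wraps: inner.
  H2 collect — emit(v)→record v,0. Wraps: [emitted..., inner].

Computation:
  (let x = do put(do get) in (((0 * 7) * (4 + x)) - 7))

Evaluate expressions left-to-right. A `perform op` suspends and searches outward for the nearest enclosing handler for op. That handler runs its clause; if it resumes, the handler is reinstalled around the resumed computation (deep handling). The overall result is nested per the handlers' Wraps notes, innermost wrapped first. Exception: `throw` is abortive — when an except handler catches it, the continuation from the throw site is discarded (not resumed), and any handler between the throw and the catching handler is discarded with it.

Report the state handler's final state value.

Step-by-step:
get @ H0 ⇒ 8
put(8) @ H0 ⇒ s:=8
H0 returns (-7, 8)
H1 returns (-7, 8)
H2 returns [(-7, 8)]
= [(-7, 8)]

Answer: 8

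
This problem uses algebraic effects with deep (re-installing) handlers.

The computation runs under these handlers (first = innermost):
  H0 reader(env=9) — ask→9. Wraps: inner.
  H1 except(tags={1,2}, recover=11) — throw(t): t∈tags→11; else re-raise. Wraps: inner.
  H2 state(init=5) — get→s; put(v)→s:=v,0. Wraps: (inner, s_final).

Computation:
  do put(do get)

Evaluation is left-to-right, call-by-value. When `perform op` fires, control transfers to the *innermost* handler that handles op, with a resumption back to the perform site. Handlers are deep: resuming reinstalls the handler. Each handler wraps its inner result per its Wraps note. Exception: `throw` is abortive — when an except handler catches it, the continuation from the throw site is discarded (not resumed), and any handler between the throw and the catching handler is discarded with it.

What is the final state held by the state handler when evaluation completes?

Answer: 5

Working:
get @ H2 ⇒ 5
put(5) @ H2 ⇒ s:=5
H0 returns 0
H1 returns 0
H2 returns (0, 5)
= (0, 5)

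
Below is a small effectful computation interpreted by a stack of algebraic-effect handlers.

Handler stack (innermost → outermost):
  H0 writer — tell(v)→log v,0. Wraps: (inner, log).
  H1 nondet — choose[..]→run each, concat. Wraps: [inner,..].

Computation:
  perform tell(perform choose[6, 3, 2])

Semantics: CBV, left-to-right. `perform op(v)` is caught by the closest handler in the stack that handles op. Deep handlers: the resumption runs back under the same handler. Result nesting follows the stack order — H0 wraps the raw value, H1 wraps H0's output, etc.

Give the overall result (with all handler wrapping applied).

Evaluation trace:
choose[6, 3, 2] @ H1
  branch[0] choose=6:
    tell(6) @ H0 ⇒ log+=6
    H0 returns (0, (6))
    H1 returns [(0, (6))]
  branch[1] choose=3:
    tell(3) @ H0 ⇒ log+=3
    H0 returns (0, (3))
    H1 returns [(0, (3))]
  branch[2] choose=2:
    tell(2) @ H0 ⇒ log+=2
    H0 returns (0, (2))
    H1 returns [(0, (2))]
= [(0, (6)), (0, (3)), (0, (2))]

Answer: [(0, (6)), (0, (3)), (0, (2))]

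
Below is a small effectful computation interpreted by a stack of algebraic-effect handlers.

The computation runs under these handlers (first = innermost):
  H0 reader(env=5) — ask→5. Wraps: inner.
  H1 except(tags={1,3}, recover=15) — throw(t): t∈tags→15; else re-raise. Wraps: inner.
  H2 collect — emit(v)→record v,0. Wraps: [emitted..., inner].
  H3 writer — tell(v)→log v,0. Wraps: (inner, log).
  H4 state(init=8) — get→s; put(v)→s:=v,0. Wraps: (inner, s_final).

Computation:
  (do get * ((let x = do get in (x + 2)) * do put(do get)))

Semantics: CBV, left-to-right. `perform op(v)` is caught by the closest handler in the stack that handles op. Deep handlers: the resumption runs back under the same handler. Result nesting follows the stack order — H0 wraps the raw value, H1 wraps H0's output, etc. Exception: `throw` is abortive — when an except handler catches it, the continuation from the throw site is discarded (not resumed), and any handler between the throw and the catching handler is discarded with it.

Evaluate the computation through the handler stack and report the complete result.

Evaluation trace:
get @ H4 ⇒ 8
get @ H4 ⇒ 8
get @ H4 ⇒ 8
put(8) @ H4 ⇒ s:=8
H0 returns 0
H1 returns 0
H2 returns [0]
H3 returns ([0], ())
H4 returns (([0], ()), 8)
= (([0], ()), 8)

Answer: (([0], ()), 8)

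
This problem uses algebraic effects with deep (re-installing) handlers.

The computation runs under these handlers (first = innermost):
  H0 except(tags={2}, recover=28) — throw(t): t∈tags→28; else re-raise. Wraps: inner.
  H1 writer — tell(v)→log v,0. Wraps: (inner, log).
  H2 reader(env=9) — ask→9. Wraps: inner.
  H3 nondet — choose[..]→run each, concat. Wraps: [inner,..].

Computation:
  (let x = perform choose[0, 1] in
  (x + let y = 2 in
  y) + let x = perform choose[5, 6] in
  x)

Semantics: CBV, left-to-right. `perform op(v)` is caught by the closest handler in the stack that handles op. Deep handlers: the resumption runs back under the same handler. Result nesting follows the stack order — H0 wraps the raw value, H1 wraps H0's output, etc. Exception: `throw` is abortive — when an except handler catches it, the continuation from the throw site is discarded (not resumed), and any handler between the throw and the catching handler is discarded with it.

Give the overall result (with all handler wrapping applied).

Evaluation trace:
choose[0, 1] @ H3
  branch[0] choose=0:
    choose[5, 6] @ H3
      branch[0] choose=5:
        H0 returns 7
        H1 returns (7, ())
        H2 returns (7, ())
        H3 returns [(7, ())]
      branch[1] choose=6:
        H0 returns 8
        H1 returns (8, ())
        H2 returns (8, ())
        H3 returns [(8, ())]
  branch[1] choose=1:
    choose[5, 6] @ H3
      branch[0] choose=5:
        H0 returns 8
        H1 returns (8, ())
        H2 returns (8, ())
        H3 returns [(8, ())]
      branch[1] choose=6:
        H0 returns 9
        H1 returns (9, ())
        H2 returns (9, ())
        H3 returns [(9, ())]
= [(7, ()), (8, ()), (8, ()), (9, ())]

Answer: [(7, ()), (8, ()), (8, ()), (9, ())]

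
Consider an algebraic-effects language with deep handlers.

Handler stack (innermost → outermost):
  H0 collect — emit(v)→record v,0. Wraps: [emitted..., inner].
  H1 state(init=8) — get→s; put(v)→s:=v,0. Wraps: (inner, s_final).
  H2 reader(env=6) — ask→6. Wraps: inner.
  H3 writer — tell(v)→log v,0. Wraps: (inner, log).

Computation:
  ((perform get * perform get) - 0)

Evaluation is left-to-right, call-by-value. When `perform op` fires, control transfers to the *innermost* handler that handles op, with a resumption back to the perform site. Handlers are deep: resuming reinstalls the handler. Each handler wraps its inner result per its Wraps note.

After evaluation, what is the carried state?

Answer: 8

Working:
get @ H1 ⇒ 8
get @ H1 ⇒ 8
H0 returns [64]
H1 returns ([64], 8)
H2 returns ([64], 8)
H3 returns (([64], 8), ())
= (([64], 8), ())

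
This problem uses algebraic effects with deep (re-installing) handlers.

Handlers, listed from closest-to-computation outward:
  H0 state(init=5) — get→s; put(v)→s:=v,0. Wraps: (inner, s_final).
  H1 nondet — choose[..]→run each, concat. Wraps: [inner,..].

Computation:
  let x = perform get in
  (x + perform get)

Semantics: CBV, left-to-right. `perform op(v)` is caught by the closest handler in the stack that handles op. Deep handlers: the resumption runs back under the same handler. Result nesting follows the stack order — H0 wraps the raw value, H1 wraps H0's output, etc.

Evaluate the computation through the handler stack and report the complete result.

Answer: [(10, 5)]

Step-by-step:
get @ H0 ⇒ 5
get @ H0 ⇒ 5
H0 returns (10, 5)
H1 returns [(10, 5)]
= [(10, 5)]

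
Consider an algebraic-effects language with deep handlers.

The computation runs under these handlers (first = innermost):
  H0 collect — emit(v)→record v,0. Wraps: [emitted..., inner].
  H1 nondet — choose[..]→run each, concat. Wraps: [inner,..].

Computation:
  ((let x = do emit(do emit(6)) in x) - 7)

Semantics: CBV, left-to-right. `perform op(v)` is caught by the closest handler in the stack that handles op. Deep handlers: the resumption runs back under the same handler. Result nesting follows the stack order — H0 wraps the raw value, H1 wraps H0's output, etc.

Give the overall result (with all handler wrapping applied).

Working:
emit(6) @ H0 ⇒ out+=6
emit(0) @ H0 ⇒ out+=0
H0 returns [6, 0, -7]
H1 returns [[6, 0, -7]]
= [[6, 0, -7]]

Answer: [[6, 0, -7]]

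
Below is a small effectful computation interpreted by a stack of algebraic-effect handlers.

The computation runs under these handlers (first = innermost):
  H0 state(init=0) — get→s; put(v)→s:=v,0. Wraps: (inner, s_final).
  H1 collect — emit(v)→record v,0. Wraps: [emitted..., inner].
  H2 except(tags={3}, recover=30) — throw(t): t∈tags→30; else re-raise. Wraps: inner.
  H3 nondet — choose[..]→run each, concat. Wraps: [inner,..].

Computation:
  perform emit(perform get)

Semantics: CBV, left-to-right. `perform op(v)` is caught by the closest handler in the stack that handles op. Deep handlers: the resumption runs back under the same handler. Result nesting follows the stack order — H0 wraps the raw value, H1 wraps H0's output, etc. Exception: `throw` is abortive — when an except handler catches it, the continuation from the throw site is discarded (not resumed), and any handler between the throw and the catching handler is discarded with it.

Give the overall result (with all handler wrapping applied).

Answer: [[0, (0, 0)]]

Evaluation trace:
get @ H0 ⇒ 0
emit(0) @ H1 ⇒ out+=0
H0 returns (0, 0)
H1 returns [0, (0, 0)]
H2 returns [0, (0, 0)]
H3 returns [[0, (0, 0)]]
= [[0, (0, 0)]]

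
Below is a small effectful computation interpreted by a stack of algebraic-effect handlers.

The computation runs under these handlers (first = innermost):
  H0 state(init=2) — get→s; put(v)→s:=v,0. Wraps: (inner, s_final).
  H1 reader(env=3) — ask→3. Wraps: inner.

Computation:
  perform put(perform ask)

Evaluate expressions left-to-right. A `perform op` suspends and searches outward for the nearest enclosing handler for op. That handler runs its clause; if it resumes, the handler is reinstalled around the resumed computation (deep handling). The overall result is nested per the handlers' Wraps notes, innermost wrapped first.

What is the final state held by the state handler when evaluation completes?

Answer: 3

Evaluation trace:
ask @ H1 ⇒ 3
put(3) @ H0 ⇒ s:=3
H0 returns (0, 3)
H1 returns (0, 3)
= (0, 3)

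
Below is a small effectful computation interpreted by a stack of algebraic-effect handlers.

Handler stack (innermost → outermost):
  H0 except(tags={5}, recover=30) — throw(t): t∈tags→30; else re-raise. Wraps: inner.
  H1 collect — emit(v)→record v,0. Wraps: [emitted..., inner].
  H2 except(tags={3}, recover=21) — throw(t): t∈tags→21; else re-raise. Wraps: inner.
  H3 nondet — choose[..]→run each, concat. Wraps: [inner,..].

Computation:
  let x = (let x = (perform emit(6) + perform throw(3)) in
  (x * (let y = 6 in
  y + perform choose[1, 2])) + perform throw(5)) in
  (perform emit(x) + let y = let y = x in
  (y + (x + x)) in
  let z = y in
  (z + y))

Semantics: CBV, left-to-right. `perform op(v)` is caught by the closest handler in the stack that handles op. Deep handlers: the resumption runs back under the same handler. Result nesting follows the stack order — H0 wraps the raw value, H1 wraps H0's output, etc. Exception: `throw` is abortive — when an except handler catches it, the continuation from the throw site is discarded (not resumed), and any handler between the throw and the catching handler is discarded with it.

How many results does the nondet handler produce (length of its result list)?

Working:
emit(6) @ H1 ⇒ out+=6
throw(3) @ H0 re-raised
throw(3) @ H2 caught ⇒ 21
H3 returns [21]
= [21]

Answer: 1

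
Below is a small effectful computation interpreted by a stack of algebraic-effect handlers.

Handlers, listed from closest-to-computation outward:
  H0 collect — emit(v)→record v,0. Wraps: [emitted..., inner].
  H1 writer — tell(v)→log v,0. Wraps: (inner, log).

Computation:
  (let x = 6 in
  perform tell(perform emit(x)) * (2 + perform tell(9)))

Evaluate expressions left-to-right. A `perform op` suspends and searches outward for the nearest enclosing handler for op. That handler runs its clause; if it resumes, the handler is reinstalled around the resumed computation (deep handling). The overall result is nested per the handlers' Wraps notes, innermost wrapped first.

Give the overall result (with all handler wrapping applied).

Evaluation trace:
emit(6) @ H0 ⇒ out+=6
tell(0) @ H1 ⇒ log+=0
tell(9) @ H1 ⇒ log+=9
H0 returns [6, 0]
H1 returns ([6, 0], (0, 9))
= ([6, 0], (0, 9))

Answer: ([6, 0], (0, 9))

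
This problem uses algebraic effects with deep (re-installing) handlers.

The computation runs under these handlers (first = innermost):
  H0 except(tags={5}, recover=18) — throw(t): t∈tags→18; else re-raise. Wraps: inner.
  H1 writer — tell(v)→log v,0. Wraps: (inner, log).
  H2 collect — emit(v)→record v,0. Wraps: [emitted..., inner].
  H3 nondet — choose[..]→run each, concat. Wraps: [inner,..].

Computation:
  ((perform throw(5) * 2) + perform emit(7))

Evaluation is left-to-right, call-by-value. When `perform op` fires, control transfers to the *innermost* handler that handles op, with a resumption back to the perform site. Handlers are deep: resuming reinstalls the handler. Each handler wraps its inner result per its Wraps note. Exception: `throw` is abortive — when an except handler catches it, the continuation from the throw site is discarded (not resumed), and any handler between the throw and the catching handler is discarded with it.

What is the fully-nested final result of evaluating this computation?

Answer: [[(18, ())]]

Evaluation trace:
throw(5) @ H0 caught ⇒ 18
H1 returns (18, ())
H2 returns [(18, ())]
H3 returns [[(18, ())]]
= [[(18, ())]]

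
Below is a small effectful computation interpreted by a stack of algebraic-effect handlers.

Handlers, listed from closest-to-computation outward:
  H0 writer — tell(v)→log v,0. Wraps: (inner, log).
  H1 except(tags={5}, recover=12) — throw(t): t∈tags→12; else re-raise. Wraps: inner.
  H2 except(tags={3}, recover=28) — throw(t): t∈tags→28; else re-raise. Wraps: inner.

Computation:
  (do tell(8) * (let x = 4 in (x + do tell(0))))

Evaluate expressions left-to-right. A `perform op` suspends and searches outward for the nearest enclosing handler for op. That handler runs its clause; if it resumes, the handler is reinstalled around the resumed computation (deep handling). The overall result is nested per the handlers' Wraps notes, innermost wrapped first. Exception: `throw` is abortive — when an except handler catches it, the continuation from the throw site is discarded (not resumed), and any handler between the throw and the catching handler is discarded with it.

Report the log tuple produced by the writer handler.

Working:
tell(8) @ H0 ⇒ log+=8
tell(0) @ H0 ⇒ log+=0
H0 returns (0, (8, 0))
H1 returns (0, (8, 0))
H2 returns (0, (8, 0))
= (0, (8, 0))

Answer: (8, 0)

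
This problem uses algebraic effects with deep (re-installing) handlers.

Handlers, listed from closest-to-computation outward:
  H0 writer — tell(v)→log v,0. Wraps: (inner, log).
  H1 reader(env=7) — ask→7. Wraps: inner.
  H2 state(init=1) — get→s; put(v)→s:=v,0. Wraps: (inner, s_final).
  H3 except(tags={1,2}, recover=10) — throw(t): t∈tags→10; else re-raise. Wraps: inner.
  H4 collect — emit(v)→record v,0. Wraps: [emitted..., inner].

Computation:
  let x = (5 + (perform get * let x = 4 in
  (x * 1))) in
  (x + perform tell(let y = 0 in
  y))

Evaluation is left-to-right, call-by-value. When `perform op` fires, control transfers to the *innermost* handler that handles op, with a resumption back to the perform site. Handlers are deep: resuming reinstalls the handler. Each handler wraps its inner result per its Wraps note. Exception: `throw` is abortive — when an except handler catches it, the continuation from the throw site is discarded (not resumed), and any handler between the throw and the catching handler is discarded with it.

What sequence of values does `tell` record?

Step-by-step:
get @ H2 ⇒ 1
tell(0) @ H0 ⇒ log+=0
H0 returns (9, (0))
H1 returns (9, (0))
H2 returns ((9, (0)), 1)
H3 returns ((9, (0)), 1)
H4 returns [((9, (0)), 1)]
= [((9, (0)), 1)]

Answer: (0)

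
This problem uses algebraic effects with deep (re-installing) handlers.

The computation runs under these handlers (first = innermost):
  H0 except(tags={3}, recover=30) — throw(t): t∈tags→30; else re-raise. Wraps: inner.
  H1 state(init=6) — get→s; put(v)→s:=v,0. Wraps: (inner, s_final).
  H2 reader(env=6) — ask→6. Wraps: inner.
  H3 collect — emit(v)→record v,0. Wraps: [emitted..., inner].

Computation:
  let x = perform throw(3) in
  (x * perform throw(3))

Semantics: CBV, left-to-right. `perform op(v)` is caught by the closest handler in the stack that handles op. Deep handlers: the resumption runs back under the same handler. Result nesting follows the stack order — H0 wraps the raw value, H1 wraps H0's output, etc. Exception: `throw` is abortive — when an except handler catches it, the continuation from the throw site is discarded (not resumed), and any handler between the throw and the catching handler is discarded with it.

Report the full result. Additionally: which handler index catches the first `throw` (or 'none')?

Step-by-step:
throw(3) @ H0 caught ⇒ 30
H1 returns (30, 6)
H2 returns (30, 6)
H3 returns [(30, 6)]
= [(30, 6)]

Answer: [(30, 6)] ; first throw caught by: H0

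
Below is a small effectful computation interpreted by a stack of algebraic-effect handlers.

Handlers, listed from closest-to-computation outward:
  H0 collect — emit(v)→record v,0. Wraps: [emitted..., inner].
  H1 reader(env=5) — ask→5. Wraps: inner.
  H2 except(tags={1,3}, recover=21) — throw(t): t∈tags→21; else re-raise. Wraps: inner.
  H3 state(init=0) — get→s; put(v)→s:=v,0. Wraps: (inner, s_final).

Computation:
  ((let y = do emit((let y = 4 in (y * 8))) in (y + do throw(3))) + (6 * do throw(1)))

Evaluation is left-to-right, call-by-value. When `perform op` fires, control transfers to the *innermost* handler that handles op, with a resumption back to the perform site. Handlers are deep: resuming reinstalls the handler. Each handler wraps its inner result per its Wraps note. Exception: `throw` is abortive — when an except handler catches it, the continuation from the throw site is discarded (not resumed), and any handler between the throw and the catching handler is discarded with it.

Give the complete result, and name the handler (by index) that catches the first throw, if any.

Answer: (21, 0) ; first throw caught by: H2

Evaluation trace:
emit(32) @ H0 ⇒ out+=32
throw(3) @ H2 caught ⇒ 21
H3 returns (21, 0)
= (21, 0)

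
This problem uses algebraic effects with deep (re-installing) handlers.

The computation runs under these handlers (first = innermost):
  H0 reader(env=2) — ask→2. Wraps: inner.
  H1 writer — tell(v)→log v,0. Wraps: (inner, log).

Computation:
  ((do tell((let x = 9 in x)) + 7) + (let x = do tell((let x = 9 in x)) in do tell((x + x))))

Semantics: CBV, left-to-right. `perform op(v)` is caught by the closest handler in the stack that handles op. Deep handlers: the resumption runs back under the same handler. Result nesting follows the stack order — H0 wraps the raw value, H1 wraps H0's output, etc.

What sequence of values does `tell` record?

Step-by-step:
tell(9) @ H1 ⇒ log+=9
tell(9) @ H1 ⇒ log+=9
tell(0) @ H1 ⇒ log+=0
H0 returns 7
H1 returns (7, (9, 9, 0))
= (7, (9, 9, 0))

Answer: (9, 9, 0)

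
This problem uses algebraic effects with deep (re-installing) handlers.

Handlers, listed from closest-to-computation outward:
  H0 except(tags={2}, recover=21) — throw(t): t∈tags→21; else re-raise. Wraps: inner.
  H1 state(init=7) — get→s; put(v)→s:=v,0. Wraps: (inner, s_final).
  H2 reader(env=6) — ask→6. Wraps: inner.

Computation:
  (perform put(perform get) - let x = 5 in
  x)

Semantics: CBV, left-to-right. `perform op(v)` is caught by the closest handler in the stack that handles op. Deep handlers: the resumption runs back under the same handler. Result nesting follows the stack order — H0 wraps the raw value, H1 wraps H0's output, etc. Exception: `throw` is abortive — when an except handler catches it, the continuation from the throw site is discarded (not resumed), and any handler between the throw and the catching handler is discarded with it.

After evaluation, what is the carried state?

Evaluation trace:
get @ H1 ⇒ 7
put(7) @ H1 ⇒ s:=7
H0 returns -5
H1 returns (-5, 7)
H2 returns (-5, 7)
= (-5, 7)

Answer: 7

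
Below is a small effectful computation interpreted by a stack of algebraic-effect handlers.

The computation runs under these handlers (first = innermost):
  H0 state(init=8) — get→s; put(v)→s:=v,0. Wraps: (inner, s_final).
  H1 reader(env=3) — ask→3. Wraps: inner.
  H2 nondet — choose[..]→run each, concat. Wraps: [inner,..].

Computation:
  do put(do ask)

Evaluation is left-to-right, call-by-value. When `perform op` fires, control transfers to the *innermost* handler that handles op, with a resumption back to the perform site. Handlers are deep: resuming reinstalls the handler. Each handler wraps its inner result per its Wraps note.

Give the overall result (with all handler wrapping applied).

Answer: [(0, 3)]

Evaluation trace:
ask @ H1 ⇒ 3
put(3) @ H0 ⇒ s:=3
H0 returns (0, 3)
H1 returns (0, 3)
H2 returns [(0, 3)]
= [(0, 3)]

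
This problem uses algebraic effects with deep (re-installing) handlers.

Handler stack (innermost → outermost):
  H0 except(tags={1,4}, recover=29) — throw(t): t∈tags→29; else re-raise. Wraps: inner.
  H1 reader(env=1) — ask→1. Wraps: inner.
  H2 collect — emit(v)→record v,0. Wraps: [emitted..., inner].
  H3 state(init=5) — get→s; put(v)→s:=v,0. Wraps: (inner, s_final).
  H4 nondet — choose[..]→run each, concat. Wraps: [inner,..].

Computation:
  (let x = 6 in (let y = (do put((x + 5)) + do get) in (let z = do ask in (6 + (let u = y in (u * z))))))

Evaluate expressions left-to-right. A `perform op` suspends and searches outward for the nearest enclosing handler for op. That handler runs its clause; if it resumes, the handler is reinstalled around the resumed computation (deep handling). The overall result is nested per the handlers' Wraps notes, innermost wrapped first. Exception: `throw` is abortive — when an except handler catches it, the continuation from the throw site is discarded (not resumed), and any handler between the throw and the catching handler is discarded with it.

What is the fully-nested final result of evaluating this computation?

Step-by-step:
put(11) @ H3 ⇒ s:=11
get @ H3 ⇒ 11
ask @ H1 ⇒ 1
H0 returns 17
H1 returns 17
H2 returns [17]
H3 returns ([17], 11)
H4 returns [([17], 11)]
= [([17], 11)]

Answer: [([17], 11)]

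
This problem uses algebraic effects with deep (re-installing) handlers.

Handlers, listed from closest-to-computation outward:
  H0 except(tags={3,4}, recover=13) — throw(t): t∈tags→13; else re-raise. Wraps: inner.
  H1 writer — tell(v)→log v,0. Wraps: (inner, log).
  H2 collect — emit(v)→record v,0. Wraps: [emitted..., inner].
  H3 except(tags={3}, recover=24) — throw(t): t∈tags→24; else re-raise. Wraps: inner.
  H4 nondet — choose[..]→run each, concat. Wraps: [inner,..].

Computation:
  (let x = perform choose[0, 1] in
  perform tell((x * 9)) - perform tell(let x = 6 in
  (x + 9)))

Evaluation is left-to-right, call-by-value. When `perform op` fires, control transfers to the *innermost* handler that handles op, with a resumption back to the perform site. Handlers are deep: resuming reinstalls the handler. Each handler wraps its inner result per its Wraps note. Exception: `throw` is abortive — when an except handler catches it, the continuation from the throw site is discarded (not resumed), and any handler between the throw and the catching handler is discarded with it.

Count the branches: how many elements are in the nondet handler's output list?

Evaluation trace:
choose[0, 1] @ H4
  branch[0] choose=0:
    tell(0) @ H1 ⇒ log+=0
    tell(15) @ H1 ⇒ log+=15
    H0 returns 0
    H1 returns (0, (0, 15))
    H2 returns [(0, (0, 15))]
    H3 returns [(0, (0, 15))]
    H4 returns [[(0, (0, 15))]]
  branch[1] choose=1:
    tell(9) @ H1 ⇒ log+=9
    tell(15) @ H1 ⇒ log+=15
    H0 returns 0
    H1 returns (0, (9, 15))
    H2 returns [(0, (9, 15))]
    H3 returns [(0, (9, 15))]
    H4 returns [[(0, (9, 15))]]
= [[(0, (0, 15))], [(0, (9, 15))]]

Answer: 2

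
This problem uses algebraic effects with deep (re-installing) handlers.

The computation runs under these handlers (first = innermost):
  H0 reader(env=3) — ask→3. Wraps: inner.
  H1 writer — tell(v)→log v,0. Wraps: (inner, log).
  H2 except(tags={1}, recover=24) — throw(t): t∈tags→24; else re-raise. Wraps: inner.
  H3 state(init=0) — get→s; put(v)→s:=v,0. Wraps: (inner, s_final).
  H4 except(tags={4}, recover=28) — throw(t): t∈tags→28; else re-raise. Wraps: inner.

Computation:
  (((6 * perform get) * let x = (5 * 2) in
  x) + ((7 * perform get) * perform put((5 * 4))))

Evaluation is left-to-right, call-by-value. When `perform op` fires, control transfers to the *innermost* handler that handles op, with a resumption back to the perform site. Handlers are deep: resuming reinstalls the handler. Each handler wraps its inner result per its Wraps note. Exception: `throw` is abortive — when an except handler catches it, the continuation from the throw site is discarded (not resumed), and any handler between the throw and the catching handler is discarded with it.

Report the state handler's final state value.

Evaluation trace:
get @ H3 ⇒ 0
get @ H3 ⇒ 0
put(20) @ H3 ⇒ s:=20
H0 returns 0
H1 returns (0, ())
H2 returns (0, ())
H3 returns ((0, ()), 20)
H4 returns ((0, ()), 20)
= ((0, ()), 20)

Answer: 20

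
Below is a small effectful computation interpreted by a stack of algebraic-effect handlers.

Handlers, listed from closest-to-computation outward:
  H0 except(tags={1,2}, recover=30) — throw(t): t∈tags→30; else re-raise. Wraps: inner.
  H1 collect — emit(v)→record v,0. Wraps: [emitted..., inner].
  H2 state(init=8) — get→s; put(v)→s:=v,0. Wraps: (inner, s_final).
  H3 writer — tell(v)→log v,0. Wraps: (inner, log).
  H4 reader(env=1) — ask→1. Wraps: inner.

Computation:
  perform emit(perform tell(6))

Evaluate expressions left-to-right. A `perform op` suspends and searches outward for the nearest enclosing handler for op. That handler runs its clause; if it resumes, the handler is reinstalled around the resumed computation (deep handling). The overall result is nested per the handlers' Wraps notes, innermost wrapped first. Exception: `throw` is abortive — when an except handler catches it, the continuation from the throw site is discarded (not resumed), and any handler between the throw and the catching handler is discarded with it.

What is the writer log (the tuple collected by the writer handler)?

Evaluation trace:
tell(6) @ H3 ⇒ log+=6
emit(0) @ H1 ⇒ out+=0
H0 returns 0
H1 returns [0, 0]
H2 returns ([0, 0], 8)
H3 returns (([0, 0], 8), (6))
H4 returns (([0, 0], 8), (6))
= (([0, 0], 8), (6))

Answer: (6)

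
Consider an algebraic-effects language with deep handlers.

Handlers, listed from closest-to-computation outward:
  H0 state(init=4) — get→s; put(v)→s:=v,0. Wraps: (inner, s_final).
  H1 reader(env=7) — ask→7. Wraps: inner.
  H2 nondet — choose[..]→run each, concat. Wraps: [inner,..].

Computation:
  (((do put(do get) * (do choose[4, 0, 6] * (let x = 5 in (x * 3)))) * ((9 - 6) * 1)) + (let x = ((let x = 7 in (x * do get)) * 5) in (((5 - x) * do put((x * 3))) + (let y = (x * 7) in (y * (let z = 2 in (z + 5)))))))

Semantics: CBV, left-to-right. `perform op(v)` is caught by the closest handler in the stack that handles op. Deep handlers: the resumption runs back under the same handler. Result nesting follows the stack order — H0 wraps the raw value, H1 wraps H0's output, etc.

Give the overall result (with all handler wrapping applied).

Answer: [(6860, 420), (6860, 420), (6860, 420)]

Evaluation trace:
get @ H0 ⇒ 4
put(4) @ H0 ⇒ s:=4
choose[4, 0, 6] @ H2
  branch[0] choose=4:
    get @ H0 ⇒ 4
    put(420) @ H0 ⇒ s:=420
    H0 returns (6860, 420)
    H1 returns (6860, 420)
    H2 returns [(6860, 420)]
  branch[1] choose=0:
    get @ H0 ⇒ 4
    put(420) @ H0 ⇒ s:=420
    H0 returns (6860, 420)
    H1 returns (6860, 420)
    H2 returns [(6860, 420)]
  branch[2] choose=6:
    get @ H0 ⇒ 4
    put(420) @ H0 ⇒ s:=420
    H0 returns (6860, 420)
    H1 returns (6860, 420)
    H2 returns [(6860, 420)]
= [(6860, 420), (6860, 420), (6860, 420)]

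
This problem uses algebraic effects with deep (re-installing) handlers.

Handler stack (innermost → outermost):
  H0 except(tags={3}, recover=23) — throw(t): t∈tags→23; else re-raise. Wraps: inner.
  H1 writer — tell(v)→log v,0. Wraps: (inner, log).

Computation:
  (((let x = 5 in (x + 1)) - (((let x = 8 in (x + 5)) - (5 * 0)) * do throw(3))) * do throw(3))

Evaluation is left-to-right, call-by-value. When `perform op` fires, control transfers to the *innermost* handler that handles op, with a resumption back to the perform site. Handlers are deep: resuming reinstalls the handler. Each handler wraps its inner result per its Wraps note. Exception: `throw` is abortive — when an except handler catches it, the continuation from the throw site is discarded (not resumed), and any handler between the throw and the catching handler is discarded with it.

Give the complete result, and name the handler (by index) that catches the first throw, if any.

Answer: (23, ()) ; first throw caught by: H0

Evaluation trace:
throw(3) @ H0 caught ⇒ 23
H1 returns (23, ())
= (23, ())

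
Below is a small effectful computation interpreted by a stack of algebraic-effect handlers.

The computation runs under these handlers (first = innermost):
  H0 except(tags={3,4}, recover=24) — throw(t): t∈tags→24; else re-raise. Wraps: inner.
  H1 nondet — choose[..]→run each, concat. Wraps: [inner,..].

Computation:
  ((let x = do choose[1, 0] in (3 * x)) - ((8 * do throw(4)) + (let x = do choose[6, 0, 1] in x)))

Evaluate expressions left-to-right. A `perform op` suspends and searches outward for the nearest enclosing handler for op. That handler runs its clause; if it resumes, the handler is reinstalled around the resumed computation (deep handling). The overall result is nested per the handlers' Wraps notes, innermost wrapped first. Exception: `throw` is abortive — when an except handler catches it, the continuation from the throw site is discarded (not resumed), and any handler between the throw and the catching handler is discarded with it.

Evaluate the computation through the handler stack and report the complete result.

Evaluation trace:
choose[1, 0] @ H1
  branch[0] choose=1:
    throw(4) @ H0 caught ⇒ 24
    H1 returns [24]
  branch[1] choose=0:
    throw(4) @ H0 caught ⇒ 24
    H1 returns [24]
= [24, 24]

Answer: [24, 24]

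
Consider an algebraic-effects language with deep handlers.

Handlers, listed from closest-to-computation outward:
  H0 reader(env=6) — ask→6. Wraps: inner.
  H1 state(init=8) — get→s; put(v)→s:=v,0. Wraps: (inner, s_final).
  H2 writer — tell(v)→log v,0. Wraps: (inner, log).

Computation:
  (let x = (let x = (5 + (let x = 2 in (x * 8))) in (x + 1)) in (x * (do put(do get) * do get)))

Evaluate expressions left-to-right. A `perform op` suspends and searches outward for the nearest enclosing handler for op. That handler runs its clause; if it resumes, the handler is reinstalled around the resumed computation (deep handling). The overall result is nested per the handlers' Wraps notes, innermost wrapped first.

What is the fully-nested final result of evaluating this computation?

Answer: ((0, 8), ())

Step-by-step:
get @ H1 ⇒ 8
put(8) @ H1 ⇒ s:=8
get @ H1 ⇒ 8
H0 returns 0
H1 returns (0, 8)
H2 returns ((0, 8), ())
= ((0, 8), ())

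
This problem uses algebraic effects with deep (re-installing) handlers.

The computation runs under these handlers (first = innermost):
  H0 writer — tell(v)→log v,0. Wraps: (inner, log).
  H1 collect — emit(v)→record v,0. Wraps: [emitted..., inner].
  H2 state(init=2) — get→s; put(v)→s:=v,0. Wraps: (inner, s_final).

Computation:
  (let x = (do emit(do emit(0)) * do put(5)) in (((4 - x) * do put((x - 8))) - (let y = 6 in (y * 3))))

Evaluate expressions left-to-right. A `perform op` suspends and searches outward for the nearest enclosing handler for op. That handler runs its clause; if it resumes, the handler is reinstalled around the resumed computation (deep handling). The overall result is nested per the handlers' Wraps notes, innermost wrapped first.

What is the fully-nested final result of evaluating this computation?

Answer: ([0, 0, (-18, ())], -8)

Working:
emit(0) @ H1 ⇒ out+=0
emit(0) @ H1 ⇒ out+=0
put(5) @ H2 ⇒ s:=5
put(-8) @ H2 ⇒ s:=-8
H0 returns (-18, ())
H1 returns [0, 0, (-18, ())]
H2 returns ([0, 0, (-18, ())], -8)
= ([0, 0, (-18, ())], -8)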